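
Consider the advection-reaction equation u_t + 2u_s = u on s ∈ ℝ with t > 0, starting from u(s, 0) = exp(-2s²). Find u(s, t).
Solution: Substitute u = exp(t)w.
Then u_t = exp(t)(w_t + w), u_s = exp(t)w_s; substituting and dividing by exp(t), the lower-order terms cancel: w_t + 2w_s = 0 (standard advection equation).
Data for w: w(s,0) = u(s,0) = exp(-2s²).
By characteristics (ds/dt = 2), w(s,t) = f(s - 2t) with f = w(·, 0).
So w(s,t) = exp(-2(s - 2t)²), and u(s,t) = exp(t)w(s,t).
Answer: u(s, t) = exp(t)exp(-2(s - 2t)²)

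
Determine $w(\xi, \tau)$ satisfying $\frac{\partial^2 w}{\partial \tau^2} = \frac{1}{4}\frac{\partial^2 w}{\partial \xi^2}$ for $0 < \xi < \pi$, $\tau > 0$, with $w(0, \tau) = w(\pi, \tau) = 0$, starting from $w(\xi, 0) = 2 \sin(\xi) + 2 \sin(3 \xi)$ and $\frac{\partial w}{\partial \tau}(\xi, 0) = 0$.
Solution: Using separation of variables $w = X(\xi)T(\tau)$:
Eigenfunctions: $\sin(n\xi)$, $n = 1, 2, 3, \ldots$
General solution: $w(\xi, \tau) = \sum [A_n \cos(n \tau/2) + B_n \sin(n \tau/2)] \sin(n\xi)$
From $w(\xi,0) = 2 \sin(\xi) + 2 \sin(3 \xi)$: $A_1=2, A_3=2$. From $w_{\tau}(\xi,0) = 0$: all $B_n = 0$.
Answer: $w(\xi, \tau) = 2 \sin(\xi) \cos(\tau/2) + 2 \sin(3 \xi) \cos(3 \tau/2)$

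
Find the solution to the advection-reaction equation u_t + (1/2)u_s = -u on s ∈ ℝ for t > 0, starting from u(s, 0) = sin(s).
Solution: Substitute u = exp(-t)w, i.e. w = exp(t)u.
By the product rule, u_t = exp(-t)(w_t - w), u_s = exp(-t)w_s.
Substituting into the PDE and dividing by exp(-t): w_t - w + (1/2)w_s = -w.
The lower-order terms cancel, leaving the standard advection equation w_t + (1/2)w_s = 0.
Initial data for w: w(s,0) = u(s,0) = sin(s).
Solve for w:
  By method of characteristics (waves move right with speed 1/2):
  Along characteristics s - (1/2)t = const, w is constant, so w(s,t) = f(s - (1/2)t) with f = w(·, 0).
Hence w(s,t) = sin(s - t/2).
Transform back: u(s,t) = exp(-t)w(s,t).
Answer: u(s, t) = exp(-t)sin(s - t/2)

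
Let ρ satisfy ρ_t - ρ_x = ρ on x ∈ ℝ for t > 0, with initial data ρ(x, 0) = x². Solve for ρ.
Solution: Substitute ρ = exp(t)u.
Then ρ_t = exp(t)(u_t + u), ρ_x = exp(t)u_x; substituting and dividing by exp(t), the lower-order terms cancel: u_t - u_x = 0 (standard advection equation).
Data for u: u(x,0) = ρ(x,0) = x².
By characteristics (dx/dt = -1), u(x,t) = f(x + t) with f = u(·, 0).
So u(x,t) = t² + 2tx + x², and ρ(x,t) = exp(t)u(x,t).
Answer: ρ(x, t) = t²exp(t) + 2txexp(t) + x²exp(t)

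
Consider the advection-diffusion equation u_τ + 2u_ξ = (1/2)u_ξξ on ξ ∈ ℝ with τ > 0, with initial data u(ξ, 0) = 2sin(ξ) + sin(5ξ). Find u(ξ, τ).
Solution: Moving frame: η = ξ - 2τ, σ = τ, u = w(η,σ), so u_τ = w_σ - 2w_η and u_ξξ = w_ηη.
Hence u_τ + 2u_ξ = w_σ and the PDE becomes the heat equation w_σ = (1/2)w_ηη on η ∈ ℝ.
Initial data: w(η,0) = u(η,0) = 2sin(η) + sin(5η). Each mode sin(nη) decays as exp(-n²σ/2) on ℝ, so w(η,σ) = Σ c_n exp(-n²σ/2) sin(nη) with c_1=2, c_5=1: w(η,σ) = 2exp(-σ/2)sin(η) + exp(-25σ/2)sin(5η).
Substituting back: u(ξ,τ) = w(ξ - 2τ, τ).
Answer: u(ξ, τ) = 2exp(-τ/2)sin(ξ - 2τ) + exp(-25τ/2)sin(5ξ - 10τ)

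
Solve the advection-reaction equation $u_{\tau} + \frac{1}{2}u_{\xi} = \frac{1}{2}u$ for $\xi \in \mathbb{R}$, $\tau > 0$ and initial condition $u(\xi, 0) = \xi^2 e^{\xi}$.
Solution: Substitute $u = e^{\xi}w$, i.e. $w = e^{-\xi}u$.
By the product rule, $u_{\xi} = e^{\xi}(w_{\xi} + w)$, $u_{\tau} = e^{\xi}w_{\tau}$.
Substituting into the PDE and dividing by $e^{\xi}$: $w_{\tau} + \frac{1}{2}(w_{\xi} + w) = \frac{1}{2}w$.
The lower-order terms cancel, leaving the standard advection equation $w_{\tau} + \frac{1}{2}w_{\xi} = 0$.
Initial data for $w$: $w(\xi,0) = e^{-\xi}u(\xi,0) = \xi^2$.
Solve for $w$:
  By method of characteristics (waves move right with speed 1/2):
  Along characteristics $\xi - \frac{1}{2}\tau =$ const, $w$ is constant, so $w(\xi,\tau) = f(\xi - \frac{1}{2}\tau)$ with $f = w( \cdot , 0)$.
Hence $w(\xi,\tau) = \xi^2 - \xi \tau + \frac{1}{4} \tau^2$.
Transform back: $u(\xi,\tau) = e^{\xi}w(\xi,\tau)$.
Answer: $u(\xi, \tau) = \frac{1}{4} \tau^2 e^{\xi} -  \tau \xi e^{\xi} + \xi^2 e^{\xi}$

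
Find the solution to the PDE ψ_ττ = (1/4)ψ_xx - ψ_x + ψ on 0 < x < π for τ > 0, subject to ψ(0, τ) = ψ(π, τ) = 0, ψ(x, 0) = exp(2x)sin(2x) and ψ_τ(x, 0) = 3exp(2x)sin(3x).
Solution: Substitute ψ = exp(2x)u.
Then ψ_x = exp(2x)(u_x + 2u), ψ_xx = exp(2x)(u_xx + 4u_x + 4u), ψ_ττ = exp(2x)u_ττ; substituting and dividing by exp(2x), the lower-order terms cancel: u_ττ = (1/4)u_xx (standard wave equation).
Data for u: u(x,0) = exp(-2x)ψ(x,0) = sin(2x); u_τ(x,0) = exp(-2x)ψ_τ(x,0) = 3sin(3x). The boundary conditions carry over: u(0,τ) = u(π,τ) = 0.
Separating variables: u = Σ [A_n cos(ω_n τ) + B_n sin(ω_n τ)] sin(nx), ω_n = n/2. From ICs (B_n = velocity coefficient / ω_n): A_2=1, B_3=2.
So u(x,τ) = sin(2x)cos(τ) + 2sin(3x)sin(3τ/2), and ψ(x,τ) = exp(2x)u(x,τ).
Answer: ψ(x, τ) = exp(2x)sin(2x)cos(τ) + 2exp(2x)sin(3x)sin(3τ/2)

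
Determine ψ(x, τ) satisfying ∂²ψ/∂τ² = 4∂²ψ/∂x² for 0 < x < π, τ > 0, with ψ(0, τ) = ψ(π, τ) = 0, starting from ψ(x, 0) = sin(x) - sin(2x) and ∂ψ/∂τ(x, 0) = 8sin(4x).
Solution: Using separation of variables ψ = X(x)T(τ):
Eigenfunctions: sin(nx), n = 1, 2, 3, ...
General solution: ψ(x, τ) = Σ [A_n cos(2n τ) + B_n sin(2n τ)] sin(nx)
From ψ(x,0) = sin(x) - sin(2x): A_1=1, A_2=-1. From ψ_τ(x,0) = 8sin(4x), using ψ_τ(x,0) = Σ ω_n B_n sin(nx) with ω_n = 2n: B_4 = 8/8 = 1.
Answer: ψ(x, τ) = sin(x)cos(2τ) - sin(2x)cos(4τ) + sin(4x)sin(8τ)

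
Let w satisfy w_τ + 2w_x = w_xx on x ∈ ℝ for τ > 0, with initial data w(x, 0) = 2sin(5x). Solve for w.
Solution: Change to a moving frame: let η = x - 2τ, σ = τ and write w(x,τ) = u(η,σ).
By the chain rule w_τ = u_σ - 2u_η, w_x = u_η, w_xx = u_ηη.
Then w_τ + 2w_x = u_σ: the advection term cancels and the PDE becomes the heat equation u_σ = u_ηη on η ∈ ℝ.
Initial data: u(η,0) = w(η,0) = 2sin(5η).
On η ∈ ℝ each mode satisfies (sin(nη))″ = -n² sin(nη), so exp(-n²σ) sin(nη) solves the heat equation; by superposition u(η,σ) = Σ c_n exp(-n²σ) sin(nη).
Reading off the coefficients: c_5=2, so u(η,σ) = 2exp(-25σ)sin(5η).
Substituting back η = x - 2τ, σ = τ: w(x,τ) = u(x - 2τ, τ).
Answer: w(x, τ) = 2exp(-25τ)sin(5x - 10τ)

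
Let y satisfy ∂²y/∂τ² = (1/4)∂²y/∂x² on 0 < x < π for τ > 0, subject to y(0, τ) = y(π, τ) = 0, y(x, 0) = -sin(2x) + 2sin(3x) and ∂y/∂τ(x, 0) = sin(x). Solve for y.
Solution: Separating variables: y = Σ [A_n cos(ω_n τ) + B_n sin(ω_n τ)] sin(nx), ω_n = n/2. From ICs (B_n = velocity coefficient / ω_n): A_2=-1, A_3=2, B_1=2.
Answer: y(x, τ) = 2sin(x)sin(τ/2) - sin(2x)cos(τ) + 2sin(3x)cos(3τ/2)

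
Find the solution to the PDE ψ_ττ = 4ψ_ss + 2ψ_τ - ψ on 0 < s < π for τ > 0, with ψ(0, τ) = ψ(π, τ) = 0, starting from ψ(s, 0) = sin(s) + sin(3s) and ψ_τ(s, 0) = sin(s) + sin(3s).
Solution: Substitute ψ = exp(τ)u, i.e. u = exp(-τ)ψ.
By the product rule, ψ_τ = exp(τ)(u_τ + u), ψ_ττ = exp(τ)(u_ττ + 2u_τ + u), ψ_ss = exp(τ)u_ss.
Substituting into the PDE and dividing by exp(τ): u_ττ + 2u_τ + u = 4u_ss + 2(u_τ + u) - u.
The lower-order terms cancel, leaving the standard wave equation u_ττ = 4u_ss.
Initial data for u: u(s,0) = ψ(s,0) = sin(s) + sin(3s); u_τ(s,0) = ψ_τ(s,0) - ψ(s,0) = 0. The boundary conditions carry over: u(0,τ) = u(π,τ) = 0.
Solve for u:
  Using separation of variables u = X(s)T(τ):
  Eigenfunctions: sin(ns), n = 1, 2, 3, ...
  General solution: u(s, τ) = Σ [A_n cos(2n τ) + B_n sin(2n τ)] sin(ns)
  From u(s,0) = sin(s) + sin(3s): A_1=1, A_3=1. From u_τ(s,0) = 0: all B_n = 0.
Hence u(s,τ) = sin(s)cos(2τ) + sin(3s)cos(6τ).
Transform back: ψ(s,τ) = exp(τ)u(s,τ).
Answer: ψ(s, τ) = exp(τ)sin(s)cos(2τ) + exp(τ)sin(3s)cos(6τ)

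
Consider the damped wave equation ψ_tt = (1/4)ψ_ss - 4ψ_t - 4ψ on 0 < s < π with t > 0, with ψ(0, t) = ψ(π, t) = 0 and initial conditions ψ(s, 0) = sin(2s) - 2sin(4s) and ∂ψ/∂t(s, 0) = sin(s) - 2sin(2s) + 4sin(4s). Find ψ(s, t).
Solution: Substitute ψ = exp(-2t)u.
Then ψ_t = exp(-2t)(u_t - 2u), ψ_tt = exp(-2t)(u_tt - 4u_t + 4u), ψ_ss = exp(-2t)u_ss; substituting and dividing by exp(-2t), the lower-order terms cancel: u_tt = (1/4)u_ss (standard wave equation).
Data for u: u(s,0) = ψ(s,0) = sin(2s) - 2sin(4s); u_t(s,0) = ψ_t(s,0) + 2ψ(s,0) = sin(s). The boundary conditions carry over: u(0,t) = u(π,t) = 0.
Separating variables: u = Σ [A_n cos(ω_n t) + B_n sin(ω_n t)] sin(ns), ω_n = n/2. From ICs (B_n = velocity coefficient / ω_n): A_2=1, A_4=-2, B_1=2.
So u(s,t) = 2sin(s)sin(t/2) + sin(2s)cos(t) - 2sin(4s)cos(2t), and ψ(s,t) = exp(-2t)u(s,t).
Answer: ψ(s, t) = 2exp(-2t)sin(s)sin(t/2) + exp(-2t)sin(2s)cos(t) - 2exp(-2t)sin(4s)cos(2t)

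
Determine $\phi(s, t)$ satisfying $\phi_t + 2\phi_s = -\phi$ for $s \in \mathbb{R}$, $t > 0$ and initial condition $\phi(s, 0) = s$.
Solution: Substitute $\phi = e^{-t}u$, i.e. $u = e^{t}\phi$.
By the product rule, $\phi_t = e^{-t}(u_t - u)$, $\phi_s = e^{-t}u_s$.
Substituting into the PDE and dividing by $e^{-t}$: $u_t - u + 2u_s = -u$.
The lower-order terms cancel, leaving the standard advection equation $u_t + 2u_s = 0$.
Initial data for $u$: $u(s,0) = \phi(s,0) = s$.
Solve for $u$:
  By method of characteristics (waves move right with speed 2):
  Along characteristics $s - 2t =$ const, $u$ is constant, so $u(s,t) = f(s - 2t)$ with $f = u( \cdot , 0)$.
Hence $u(s,t) = s - 2 t$.
Transform back: $\phi(s,t) = e^{-t}u(s,t)$.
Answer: $\phi(s, t) = s e^{-t} - 2 t e^{-t}$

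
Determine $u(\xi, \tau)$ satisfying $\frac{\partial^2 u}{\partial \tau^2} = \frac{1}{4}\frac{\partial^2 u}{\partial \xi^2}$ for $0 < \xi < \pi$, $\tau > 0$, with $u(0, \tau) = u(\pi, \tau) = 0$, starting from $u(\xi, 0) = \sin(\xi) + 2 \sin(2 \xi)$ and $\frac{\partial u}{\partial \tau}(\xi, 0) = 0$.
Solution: Separating variables: $u = \sum [A_n \cos(\omega_n \tau) + B_n \sin(\omega_n \tau)] \sin(n\xi)$, $\omega_n = n/2$. From ICs: $A_1=1, A_2=2$.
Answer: $u(\xi, \tau) = \sin(\xi) \cos(\tau/2) + 2 \sin(2 \xi) \cos(\tau)$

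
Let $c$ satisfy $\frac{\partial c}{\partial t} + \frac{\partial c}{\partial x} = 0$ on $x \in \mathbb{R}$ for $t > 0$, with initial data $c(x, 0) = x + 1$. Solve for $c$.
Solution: By method of characteristics (waves move right with speed 1):
Along characteristics $x - t =$ const, $c$ is constant, so $c(x,t) = f(x - t)$ with $f = c( \cdot , 0)$.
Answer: $c(x, t) = - t + x + 1$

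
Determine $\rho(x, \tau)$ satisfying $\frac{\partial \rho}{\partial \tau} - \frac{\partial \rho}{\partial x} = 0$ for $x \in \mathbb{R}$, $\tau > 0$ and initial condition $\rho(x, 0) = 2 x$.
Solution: By characteristics ($dx/d\tau = -1$), $\rho(x,\tau) = f(x + \tau)$ with $f = \rho( \cdot , 0)$.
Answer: $\rho(x, \tau) = 2 \tau + 2 x$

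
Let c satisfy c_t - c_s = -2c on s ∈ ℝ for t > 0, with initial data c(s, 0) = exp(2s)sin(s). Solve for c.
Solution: Substitute c = exp(2s)u.
Then c_s = exp(2s)(u_s + 2u), c_t = exp(2s)u_t; substituting and dividing by exp(2s), the lower-order terms cancel: u_t - u_s = 0 (standard advection equation).
Data for u: u(s,0) = exp(-2s)c(s,0) = sin(s).
By characteristics (ds/dt = -1), u(s,t) = f(s + t) with f = u(·, 0).
So u(s,t) = sin(s + t), and c(s,t) = exp(2s)u(s,t).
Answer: c(s, t) = exp(2s)sin(s + t)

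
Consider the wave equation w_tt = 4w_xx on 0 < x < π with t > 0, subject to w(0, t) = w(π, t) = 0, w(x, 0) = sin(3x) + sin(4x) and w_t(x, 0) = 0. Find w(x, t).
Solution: Separating variables: w = Σ [A_n cos(ω_n t) + B_n sin(ω_n t)] sin(nx), ω_n = 2n. From ICs: A_3=1, A_4=1.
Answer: w(x, t) = sin(3x)cos(6t) + sin(4x)cos(8t)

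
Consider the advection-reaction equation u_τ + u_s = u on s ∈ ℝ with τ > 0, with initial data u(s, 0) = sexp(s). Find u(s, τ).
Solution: Substitute u = exp(s)w.
Then u_s = exp(s)(w_s + w), u_τ = exp(s)w_τ; substituting and dividing by exp(s), the lower-order terms cancel: w_τ + w_s = 0 (standard advection equation).
Data for w: w(s,0) = exp(-s)u(s,0) = s.
By characteristics (ds/dτ = 1), w(s,τ) = f(s - τ) with f = w(·, 0).
So w(s,τ) = s - τ, and u(s,τ) = exp(s)w(s,τ).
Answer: u(s, τ) = sexp(s) - τexp(s)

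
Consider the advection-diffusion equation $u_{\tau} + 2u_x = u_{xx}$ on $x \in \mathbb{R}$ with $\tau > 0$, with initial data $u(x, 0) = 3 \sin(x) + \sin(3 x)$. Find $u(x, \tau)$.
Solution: Change to a moving frame: let $\eta = x - 2\tau$, $\sigma = \tau$ and write $u(x,\tau) = w(\eta,\sigma)$.
By the chain rule $u_{\tau} = w_{\sigma} - 2w_{\eta}$, $u_x = w_{\eta}$, $u_{xx} = w_{\eta\eta}$.
Then $u_{\tau} + 2u_x = w_{\sigma}$: the advection term cancels and the PDE becomes the heat equation $w_{\sigma} = w_{\eta\eta}$ on $\eta \in \mathbb{R}$.
Initial data: $w(\eta,0) = u(\eta,0) = 3 \sin(\eta) + \sin(3 \eta)$.
On $\eta \in \mathbb{R}$ each mode satisfies $(\sin(n\eta))'' = -n^2 \sin(n\eta)$, so $e^{-n^2\sigma} \sin(n\eta)$ solves the heat equation; by superposition $w(\eta,\sigma) = \sum c_n e^{-n^2\sigma} \sin(n\eta)$.
Reading off the coefficients: $c_1=3, c_3=1$, so $w(\eta,\sigma) = 3 e^{-\sigma} \sin(\eta) + e^{-9 \sigma} \sin(3 \eta)$.
Substituting back $\eta = x - 2\tau$, $\sigma = \tau$: $u(x,\tau) = w(x - 2\tau, \tau)$.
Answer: $u(x, \tau) = -3 e^{-\tau} \sin(2 \tau - x) -  e^{-9 \tau} \sin(6 \tau - 3 x)$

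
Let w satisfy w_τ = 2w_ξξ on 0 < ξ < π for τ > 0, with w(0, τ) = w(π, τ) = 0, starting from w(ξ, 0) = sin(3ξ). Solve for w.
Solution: Separating variables: w = Σ c_n exp(-2n²τ) sin(nξ). From w(ξ,0) = sin(3ξ): c_3=1.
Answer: w(ξ, τ) = exp(-18τ)sin(3ξ)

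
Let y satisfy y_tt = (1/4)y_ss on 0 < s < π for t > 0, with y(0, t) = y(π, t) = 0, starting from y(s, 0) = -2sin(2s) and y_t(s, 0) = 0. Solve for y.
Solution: Separating variables: y = Σ [A_n cos(ω_n t) + B_n sin(ω_n t)] sin(ns), ω_n = n/2. From ICs: A_2=-2.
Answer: y(s, t) = -2sin(2s)cos(t)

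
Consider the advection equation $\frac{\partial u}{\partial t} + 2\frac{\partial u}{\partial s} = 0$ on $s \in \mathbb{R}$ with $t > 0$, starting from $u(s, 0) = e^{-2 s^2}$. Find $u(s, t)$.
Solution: By characteristics ($ds/dt = 2$), $u(s,t) = f(s - 2t)$ with $f = u( \cdot , 0)$.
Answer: $u(s, t) = e^{-2 (s - 2 t)^2}$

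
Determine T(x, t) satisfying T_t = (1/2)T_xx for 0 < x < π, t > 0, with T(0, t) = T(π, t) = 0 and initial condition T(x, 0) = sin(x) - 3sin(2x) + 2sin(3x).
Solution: Separating variables: T = Σ c_n exp(-n²t/2) sin(nx). From T(x,0) = sin(x) - 3sin(2x) + 2sin(3x): c_1=1, c_2=-3, c_3=2.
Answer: T(x, t) = -3exp(-2t)sin(2x) + exp(-t/2)sin(x) + 2exp(-9t/2)sin(3x)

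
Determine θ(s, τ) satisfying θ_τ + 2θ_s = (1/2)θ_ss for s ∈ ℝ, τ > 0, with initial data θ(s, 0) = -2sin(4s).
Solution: Moving frame: η = s - 2τ, σ = τ, θ = u(η,σ), so θ_τ = u_σ - 2u_η and θ_ss = u_ηη.
Hence θ_τ + 2θ_s = u_σ and the PDE becomes the heat equation u_σ = (1/2)u_ηη on η ∈ ℝ.
Initial data: u(η,0) = θ(η,0) = -2sin(4η). Each mode sin(nη) decays as exp(-n²σ/2) on ℝ, so u(η,σ) = Σ c_n exp(-n²σ/2) sin(nη) with c_4=-2: u(η,σ) = -2exp(-8σ)sin(4η).
Substituting back: θ(s,τ) = u(s - 2τ, τ).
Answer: θ(s, τ) = -2exp(-8τ)sin(4s - 8τ)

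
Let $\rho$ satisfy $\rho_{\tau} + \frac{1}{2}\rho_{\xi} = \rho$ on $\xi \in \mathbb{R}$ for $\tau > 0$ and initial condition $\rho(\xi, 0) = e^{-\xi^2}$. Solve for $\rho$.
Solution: Substitute $\rho = e^{\tau}u$.
Then $\rho_{\tau} = e^{\tau}(u_{\tau} + u)$, $\rho_{\xi} = e^{\tau}u_{\xi}$; substituting and dividing by $e^{\tau}$, the lower-order terms cancel: $u_{\tau} + \frac{1}{2}u_{\xi} = 0$ (standard advection equation).
Data for $u$: $u(\xi,0) = \rho(\xi,0) = e^{-\xi^2}$.
By characteristics ($d\xi/d\tau = 1/2$), $u(\xi,\tau) = f(\xi - \frac{1}{2}\tau)$ with $f = u( \cdot , 0)$.
So $u(\xi,\tau) = e^{-(\xi - \tau/2)^2}$, and $\rho(\xi,\tau) = e^{\tau}u(\xi,\tau)$.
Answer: $\rho(\xi, \tau) = e^{\tau} e^{-(-\tau/2 + \xi)^2}$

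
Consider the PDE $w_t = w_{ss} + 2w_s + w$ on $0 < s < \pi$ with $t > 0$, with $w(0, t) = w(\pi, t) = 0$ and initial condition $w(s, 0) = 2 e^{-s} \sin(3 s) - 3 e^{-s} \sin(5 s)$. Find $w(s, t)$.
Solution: Substitute $w = e^{-s}u$.
Then $w_s = e^{-s}(u_s - u)$, $w_{ss} = e^{-s}(u_{ss} - 2u_s + u)$, $w_t = e^{-s}u_t$; substituting and dividing by $e^{-s}$, the lower-order terms cancel: $u_t = u_{ss}$ (standard heat equation).
Data for $u$: $u(s,0) = e^{s}w(s,0) = 2 \sin(3 s) - 3 \sin(5 s)$. The boundary conditions carry over: $u(0,t) = u(\pi,t) = 0$.
Separating variables: $u = \sum c_n e^{-n^2t} \sin(ns)$. From $u(s,0) = 2 \sin(3 s) - 3 \sin(5 s)$: $c_3=2, c_5=-3$.
So $u(s,t) = 2 e^{-9 t} \sin(3 s) - 3 e^{-25 t} \sin(5 s)$, and $w(s,t) = e^{-s}u(s,t)$.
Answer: $w(s, t) = 2 e^{-s} e^{-9 t} \sin(3 s) - 3 e^{-s} e^{-25 t} \sin(5 s)$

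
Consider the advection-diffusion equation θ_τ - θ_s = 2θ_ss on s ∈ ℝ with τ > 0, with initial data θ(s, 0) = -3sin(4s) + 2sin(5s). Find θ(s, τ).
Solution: Moving frame: η = s + τ, σ = τ, θ = u(η,σ), so θ_τ = u_σ + u_η and θ_ss = u_ηη.
Hence θ_τ - θ_s = u_σ and the PDE becomes the heat equation u_σ = 2u_ηη on η ∈ ℝ.
Initial data: u(η,0) = θ(η,0) = -3sin(4η) + 2sin(5η). Each mode sin(nη) decays as exp(-2n²σ) on ℝ, so u(η,σ) = Σ c_n exp(-2n²σ) sin(nη) with c_4=-3, c_5=2: u(η,σ) = -3exp(-32σ)sin(4η) + 2exp(-50σ)sin(5η).
Substituting back: θ(s,τ) = u(s + τ, τ).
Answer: θ(s, τ) = -3exp(-32τ)sin(4s + 4τ) + 2exp(-50τ)sin(5s + 5τ)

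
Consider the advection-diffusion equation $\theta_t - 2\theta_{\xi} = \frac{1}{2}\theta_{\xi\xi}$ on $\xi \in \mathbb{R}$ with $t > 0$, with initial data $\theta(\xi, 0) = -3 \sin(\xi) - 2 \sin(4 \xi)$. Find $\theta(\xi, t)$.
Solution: Change to a moving frame: let $\eta = \xi + 2t$, $\sigma = t$ and write $\theta(\xi,t) = u(\eta,\sigma)$.
By the chain rule $\theta_t = u_{\sigma} + 2u_{\eta}$, $\theta_{\xi} = u_{\eta}$, $\theta_{\xi\xi} = u_{\eta\eta}$.
Then $\theta_t - 2\theta_{\xi} = u_{\sigma}$: the advection term cancels and the PDE becomes the heat equation $u_{\sigma} = \frac{1}{2}u_{\eta\eta}$ on $\eta \in \mathbb{R}$.
Initial data: $u(\eta,0) = \theta(\eta,0) = -3 \sin(\eta) - 2 \sin(4 \eta)$.
On $\eta \in \mathbb{R}$ each mode satisfies $(\sin(n\eta))'' = -n^2 \sin(n\eta)$, so $e^{-n^2\sigma/2} \sin(n\eta)$ solves the heat equation; by superposition $u(\eta,\sigma) = \sum c_n e^{-n^2\sigma/2} \sin(n\eta)$.
Reading off the coefficients: $c_1=-3, c_4=-2$, so $u(\eta,\sigma) = -2 e^{-8 \sigma} \sin(4 \eta) - 3 e^{-\sigma/2} \sin(\eta)$.
Substituting back $\eta = \xi + 2t$, $\sigma = t$: $\theta(\xi,t) = u(\xi + 2t, t)$.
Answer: $\theta(\xi, t) = -2 e^{-8 t} \sin(4 \xi + 8 t) - 3 e^{-t/2} \sin(\xi + 2 t)$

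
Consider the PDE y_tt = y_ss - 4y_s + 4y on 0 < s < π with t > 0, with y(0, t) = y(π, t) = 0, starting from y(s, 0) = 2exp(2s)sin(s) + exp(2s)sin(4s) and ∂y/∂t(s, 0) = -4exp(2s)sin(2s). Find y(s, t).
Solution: Substitute y = exp(2s)u, i.e. u = exp(-2s)y.
By the product rule, y_s = exp(2s)(u_s + 2u), y_ss = exp(2s)(u_ss + 4u_s + 4u), y_tt = exp(2s)u_tt.
Substituting into the PDE and dividing by exp(2s): u_tt = (u_ss + 4u_s + 4u) - 4(u_s + 2u) + 4u.
The lower-order terms cancel, leaving the standard wave equation u_tt = u_ss.
Initial data for u: u(s,0) = exp(-2s)y(s,0) = 2sin(s) + sin(4s); u_t(s,0) = exp(-2s)y_t(s,0) = -4sin(2s). The boundary conditions carry over: u(0,t) = u(π,t) = 0.
Solve for u:
  Using separation of variables u = X(s)T(t):
  Eigenfunctions: sin(ns), n = 1, 2, 3, ...
  General solution: u(s, t) = Σ [A_n cos(n t) + B_n sin(n t)] sin(ns)
  From u(s,0) = 2sin(s) + sin(4s): A_1=2, A_4=1. From u_t(s,0) = -4sin(2s), using u_t(s,0) = Σ ω_n B_n sin(ns) with ω_n = n: B_2 = (-4)/2 = -2.
Hence u(s,t) = 2sin(s)cos(t) - 2sin(2s)sin(2t) + sin(4s)cos(4t).
Transform back: y(s,t) = exp(2s)u(s,t).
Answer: y(s, t) = 2exp(2s)sin(s)cos(t) - 2exp(2s)sin(2s)sin(2t) + exp(2s)sin(4s)cos(4t)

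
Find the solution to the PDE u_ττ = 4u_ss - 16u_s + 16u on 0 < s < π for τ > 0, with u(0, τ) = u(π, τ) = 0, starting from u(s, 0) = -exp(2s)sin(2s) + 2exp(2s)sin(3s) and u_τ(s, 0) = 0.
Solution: Substitute u = exp(2s)w, i.e. w = exp(-2s)u.
By the product rule, u_s = exp(2s)(w_s + 2w), u_ss = exp(2s)(w_ss + 4w_s + 4w), u_ττ = exp(2s)w_ττ.
Substituting into the PDE and dividing by exp(2s): w_ττ = 4(w_ss + 4w_s + 4w) - 16(w_s + 2w) + 16w.
The lower-order terms cancel, leaving the standard wave equation w_ττ = 4w_ss.
Initial data for w: w(s,0) = exp(-2s)u(s,0) = -sin(2s) + 2sin(3s); w_τ(s,0) = exp(-2s)u_τ(s,0) = 0. The boundary conditions carry over: w(0,τ) = w(π,τ) = 0.
Solve for w:
  Using separation of variables w = X(s)T(τ):
  Eigenfunctions: sin(ns), n = 1, 2, 3, ...
  General solution: w(s, τ) = Σ [A_n cos(2n τ) + B_n sin(2n τ)] sin(ns)
  From w(s,0) = -sin(2s) + 2sin(3s): A_2=-1, A_3=2. From w_τ(s,0) = 0: all B_n = 0.
Hence w(s,τ) = -sin(2s)cos(4τ) + 2sin(3s)cos(6τ).
Transform back: u(s,τ) = exp(2s)w(s,τ).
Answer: u(s, τ) = -exp(2s)sin(2s)cos(4τ) + 2exp(2s)sin(3s)cos(6τ)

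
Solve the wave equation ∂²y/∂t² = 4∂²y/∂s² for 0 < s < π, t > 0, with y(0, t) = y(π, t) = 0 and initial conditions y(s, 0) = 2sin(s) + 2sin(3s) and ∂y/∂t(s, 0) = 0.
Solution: Using separation of variables y = X(s)T(t):
Eigenfunctions: sin(ns), n = 1, 2, 3, ...
General solution: y(s, t) = Σ [A_n cos(2n t) + B_n sin(2n t)] sin(ns)
From y(s,0) = 2sin(s) + 2sin(3s): A_1=2, A_3=2. From y_t(s,0) = 0: all B_n = 0.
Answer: y(s, t) = 2sin(s)cos(2t) + 2sin(3s)cos(6t)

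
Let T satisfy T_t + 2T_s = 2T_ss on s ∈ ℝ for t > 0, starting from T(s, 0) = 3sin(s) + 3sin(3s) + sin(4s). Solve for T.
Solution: Moving frame: η = s - 2t, σ = t, T = u(η,σ), so T_t = u_σ - 2u_η and T_ss = u_ηη.
Hence T_t + 2T_s = u_σ and the PDE becomes the heat equation u_σ = 2u_ηη on η ∈ ℝ.
Initial data: u(η,0) = T(η,0) = 3sin(η) + 3sin(3η) + sin(4η). Each mode sin(nη) decays as exp(-2n²σ) on ℝ, so u(η,σ) = Σ c_n exp(-2n²σ) sin(nη) with c_1=3, c_3=3, c_4=1: u(η,σ) = 3exp(-2σ)sin(η) + 3exp(-18σ)sin(3η) + exp(-32σ)sin(4η).
Substituting back: T(s,t) = u(s - 2t, t).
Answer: T(s, t) = 3exp(-2t)sin(s - 2t) + 3exp(-18t)sin(3s - 6t) + exp(-32t)sin(4s - 8t)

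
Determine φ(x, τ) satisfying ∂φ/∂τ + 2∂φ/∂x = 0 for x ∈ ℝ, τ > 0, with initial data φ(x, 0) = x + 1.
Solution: By characteristics (dx/dτ = 2), φ(x,τ) = f(x - 2τ) with f = φ(·, 0).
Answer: φ(x, τ) = x - 2τ + 1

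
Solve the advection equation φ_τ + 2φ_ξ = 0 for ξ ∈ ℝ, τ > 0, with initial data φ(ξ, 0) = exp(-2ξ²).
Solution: By method of characteristics (waves move right with speed 2):
Along characteristics ξ - 2τ = const, φ is constant, so φ(ξ,τ) = f(ξ - 2τ) with f = φ(·, 0).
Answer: φ(ξ, τ) = exp(-2(ξ - 2τ)²)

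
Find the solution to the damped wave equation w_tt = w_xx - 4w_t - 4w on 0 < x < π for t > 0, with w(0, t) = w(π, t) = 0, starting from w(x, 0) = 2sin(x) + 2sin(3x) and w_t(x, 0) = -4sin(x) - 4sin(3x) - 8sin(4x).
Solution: Substitute w = exp(-2t)u.
Then w_t = exp(-2t)(u_t - 2u), w_tt = exp(-2t)(u_tt - 4u_t + 4u), w_xx = exp(-2t)u_xx; substituting and dividing by exp(-2t), the lower-order terms cancel: u_tt = u_xx (standard wave equation).
Data for u: u(x,0) = w(x,0) = 2sin(x) + 2sin(3x); u_t(x,0) = w_t(x,0) + 2w(x,0) = -8sin(4x). The boundary conditions carry over: u(0,t) = u(π,t) = 0.
Separating variables: u = Σ [A_n cos(ω_n t) + B_n sin(ω_n t)] sin(nx), ω_n = n. From ICs (B_n = velocity coefficient / ω_n): A_1=2, A_3=2, B_4=-2.
So u(x,t) = -2sin(4t)sin(4x) + 2sin(x)cos(t) + 2sin(3x)cos(3t), and w(x,t) = exp(-2t)u(x,t).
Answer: w(x, t) = -2exp(-2t)sin(4t)sin(4x) + 2exp(-2t)sin(x)cos(t) + 2exp(-2t)sin(3x)cos(3t)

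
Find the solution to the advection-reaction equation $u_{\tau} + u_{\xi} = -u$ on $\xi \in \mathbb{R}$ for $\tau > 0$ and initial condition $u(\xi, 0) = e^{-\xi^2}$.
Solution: Substitute $u = e^{-\tau}w$.
Then $u_{\tau} = e^{-\tau}(w_{\tau} - w)$, $u_{\xi} = e^{-\tau}w_{\xi}$; substituting and dividing by $e^{-\tau}$, the lower-order terms cancel: $w_{\tau} + w_{\xi} = 0$ (standard advection equation).
Data for $w$: $w(\xi,0) = u(\xi,0) = e^{-\xi^2}$.
By characteristics ($d\xi/d\tau = 1$), $w(\xi,\tau) = f(\xi - \tau)$ with $f = w( \cdot , 0)$.
So $w(\xi,\tau) = e^{-(\xi - \tau)^2}$, and $u(\xi,\tau) = e^{-\tau}w(\xi,\tau)$.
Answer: $u(\xi, \tau) = e^{-\tau} e^{-(-\tau + \xi)^2}$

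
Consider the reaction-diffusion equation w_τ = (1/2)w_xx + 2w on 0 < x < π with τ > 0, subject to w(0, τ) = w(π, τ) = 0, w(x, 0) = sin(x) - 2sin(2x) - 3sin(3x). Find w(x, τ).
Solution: Substitute w = exp(2τ)u, i.e. u = exp(-2τ)w.
By the product rule, w_τ = exp(2τ)(u_τ + 2u), w_xx = exp(2τ)u_xx.
Substituting into the PDE and dividing by exp(2τ): u_τ + 2u = (1/2)u_xx + 2u.
The lower-order terms cancel, leaving the standard heat equation u_τ = (1/2)u_xx.
Initial data for u: u(x,0) = w(x,0) = sin(x) - 2sin(2x) - 3sin(3x). The boundary conditions carry over: u(0,τ) = u(π,τ) = 0.
Solve for u:
  Using separation of variables u = X(x)T(τ):
  Eigenfunctions: sin(nx), n = 1, 2, 3, ...
  General solution: u(x, τ) = Σ c_n sin(nx) exp(-n² τ/2)
  Matching u(x,0) = sin(x) - 2sin(2x) - 3sin(3x) term by term: c_1=1, c_2=-2, c_3=-3.
Hence u(x,τ) = -2exp(-2τ)sin(2x) + exp(-τ/2)sin(x) - 3exp(-9τ/2)sin(3x).
Transform back: w(x,τ) = exp(2τ)u(x,τ).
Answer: w(x, τ) = exp(3τ/2)sin(x) - 2sin(2x) - 3exp(-5τ/2)sin(3x)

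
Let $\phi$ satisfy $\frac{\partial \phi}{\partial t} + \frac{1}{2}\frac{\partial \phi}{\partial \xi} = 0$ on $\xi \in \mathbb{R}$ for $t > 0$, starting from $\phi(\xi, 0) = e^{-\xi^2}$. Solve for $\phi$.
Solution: By characteristics ($d\xi/dt = 1/2$), $\phi(\xi,t) = f(\xi - \frac{1}{2}t)$ with $f = \phi( \cdot , 0)$.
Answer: $\phi(\xi, t) = e^{-(\xi - t/2)^2}$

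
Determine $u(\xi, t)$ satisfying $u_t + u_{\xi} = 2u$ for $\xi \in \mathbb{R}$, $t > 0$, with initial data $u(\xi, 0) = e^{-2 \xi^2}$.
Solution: Substitute $u = e^{2t}w$.
Then $u_t = e^{2t}(w_t + 2w)$, $u_{\xi} = e^{2t}w_{\xi}$; substituting and dividing by $e^{2t}$, the lower-order terms cancel: $w_t + w_{\xi} = 0$ (standard advection equation).
Data for $w$: $w(\xi,0) = u(\xi,0) = e^{-2 \xi^2}$.
By characteristics ($d\xi/dt = 1$), $w(\xi,t) = f(\xi - t)$ with $f = w( \cdot , 0)$.
So $w(\xi,t) = e^{-2 (-t + \xi)^2}$, and $u(\xi,t) = e^{2t}w(\xi,t)$.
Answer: $u(\xi, t) = e^{2 t} e^{-2 (\xi - t)^2}$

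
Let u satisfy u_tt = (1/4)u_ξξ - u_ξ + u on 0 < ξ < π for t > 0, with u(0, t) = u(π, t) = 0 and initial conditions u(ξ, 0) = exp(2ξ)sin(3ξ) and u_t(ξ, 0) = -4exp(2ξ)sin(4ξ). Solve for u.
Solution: Substitute u = exp(2ξ)w.
Then u_ξ = exp(2ξ)(w_ξ + 2w), u_ξξ = exp(2ξ)(w_ξξ + 4w_ξ + 4w), u_tt = exp(2ξ)w_tt; substituting and dividing by exp(2ξ), the lower-order terms cancel: w_tt = (1/4)w_ξξ (standard wave equation).
Data for w: w(ξ,0) = exp(-2ξ)u(ξ,0) = sin(3ξ); w_t(ξ,0) = exp(-2ξ)u_t(ξ,0) = -4sin(4ξ). The boundary conditions carry over: w(0,t) = w(π,t) = 0.
Separating variables: w = Σ [A_n cos(ω_n t) + B_n sin(ω_n t)] sin(nξ), ω_n = n/2. From ICs (B_n = velocity coefficient / ω_n): A_3=1, B_4=-2.
So w(ξ,t) = -2sin(2t)sin(4ξ) + sin(3ξ)cos(3t/2), and u(ξ,t) = exp(2ξ)w(ξ,t).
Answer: u(ξ, t) = -2exp(2ξ)sin(2t)sin(4ξ) + exp(2ξ)sin(3ξ)cos(3t/2)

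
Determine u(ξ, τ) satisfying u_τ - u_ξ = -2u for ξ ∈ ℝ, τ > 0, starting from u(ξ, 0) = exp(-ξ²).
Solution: Substitute u = exp(-2τ)w, i.e. w = exp(2τ)u.
By the product rule, u_τ = exp(-2τ)(w_τ - 2w), u_ξ = exp(-2τ)w_ξ.
Substituting into the PDE and dividing by exp(-2τ): w_τ - 2w - w_ξ = -2w.
The lower-order terms cancel, leaving the standard advection equation w_τ - w_ξ = 0.
Initial data for w: w(ξ,0) = u(ξ,0) = exp(-ξ²).
Solve for w:
  By method of characteristics (waves move left with speed 1):
  Along characteristics ξ + τ = const, w is constant, so w(ξ,τ) = f(ξ + τ) with f = w(·, 0).
Hence w(ξ,τ) = exp(-(ξ + τ)²).
Transform back: u(ξ,τ) = exp(-2τ)w(ξ,τ).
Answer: u(ξ, τ) = exp(-2τ)exp(-(ξ + τ)²)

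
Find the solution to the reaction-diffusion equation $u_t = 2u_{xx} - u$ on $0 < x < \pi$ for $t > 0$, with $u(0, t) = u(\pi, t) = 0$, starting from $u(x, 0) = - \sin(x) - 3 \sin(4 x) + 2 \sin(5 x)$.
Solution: Substitute $u = e^{-t}w$.
Then $u_t = e^{-t}(w_t - w)$, $u_{xx} = e^{-t}w_{xx}$; substituting and dividing by $e^{-t}$, the lower-order terms cancel: $w_t = 2w_{xx}$ (standard heat equation).
Data for $w$: $w(x,0) = u(x,0) = - \sin(x) - 3 \sin(4 x) + 2 \sin(5 x)$. The boundary conditions carry over: $w(0,t) = w(\pi,t) = 0$.
Separating variables: $w = \sum c_n e^{-2n^2t} \sin(nx)$. From $w(x,0) = - \sin(x) - 3 \sin(4 x) + 2 \sin(5 x)$: $c_1=-1, c_4=-3, c_5=2$.
So $w(x,t) = - e^{-2 t} \sin(x) - 3 e^{-32 t} \sin(4 x) + 2 e^{-50 t} \sin(5 x)$, and $u(x,t) = e^{-t}w(x,t)$.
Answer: $u(x, t) = - e^{-3 t} \sin(x) - 3 e^{-33 t} \sin(4 x) + 2 e^{-51 t} \sin(5 x)$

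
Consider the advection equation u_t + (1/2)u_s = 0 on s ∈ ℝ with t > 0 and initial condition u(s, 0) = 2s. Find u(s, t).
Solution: By method of characteristics (waves move right with speed 1/2):
Along characteristics s - (1/2)t = const, u is constant, so u(s,t) = f(s - (1/2)t) with f = u(·, 0).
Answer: u(s, t) = 2s - t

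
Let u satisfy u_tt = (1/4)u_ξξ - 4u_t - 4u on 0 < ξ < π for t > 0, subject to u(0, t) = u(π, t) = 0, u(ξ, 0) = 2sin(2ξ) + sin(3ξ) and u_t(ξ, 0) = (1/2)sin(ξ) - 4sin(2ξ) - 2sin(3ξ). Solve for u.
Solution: Substitute u = exp(-2t)w, i.e. w = exp(2t)u.
By the product rule, u_t = exp(-2t)(w_t - 2w), u_tt = exp(-2t)(w_tt - 4w_t + 4w), u_ξξ = exp(-2t)w_ξξ.
Substituting into the PDE and dividing by exp(-2t): w_tt - 4w_t + 4w = (1/4)w_ξξ - 4(w_t - 2w) - 4w.
The lower-order terms cancel, leaving the standard wave equation w_tt = (1/4)w_ξξ.
Initial data for w: w(ξ,0) = u(ξ,0) = 2sin(2ξ) + sin(3ξ); w_t(ξ,0) = u_t(ξ,0) + 2u(ξ,0) = (1/2)sin(ξ). The boundary conditions carry over: w(0,t) = w(π,t) = 0.
Solve for w:
  Using separation of variables w = X(ξ)T(t):
  Eigenfunctions: sin(nξ), n = 1, 2, 3, ...
  General solution: w(ξ, t) = Σ [A_n cos(n t/2) + B_n sin(n t/2)] sin(nξ)
  From w(ξ,0) = 2sin(2ξ) + sin(3ξ): A_2=2, A_3=1. From w_t(ξ,0) = (1/2)sin(ξ), using w_t(ξ,0) = Σ ω_n B_n sin(nξ) with ω_n = n/2: B_1 = (1/2)/(1/2) = 1.
Hence w(ξ,t) = sin(t/2)sin(ξ) + 2sin(2ξ)cos(t) + sin(3ξ)cos(3t/2).
Transform back: u(ξ,t) = exp(-2t)w(ξ,t).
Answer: u(ξ, t) = exp(-2t)sin(t/2)sin(ξ) + 2exp(-2t)sin(2ξ)cos(t) + exp(-2t)sin(3ξ)cos(3t/2)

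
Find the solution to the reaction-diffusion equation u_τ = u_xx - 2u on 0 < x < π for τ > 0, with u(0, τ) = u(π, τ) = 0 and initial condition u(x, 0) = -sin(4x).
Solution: Substitute u = exp(-2τ)w, i.e. w = exp(2τ)u.
By the product rule, u_τ = exp(-2τ)(w_τ - 2w), u_xx = exp(-2τ)w_xx.
Substituting into the PDE and dividing by exp(-2τ): w_τ - 2w = w_xx - 2w.
The lower-order terms cancel, leaving the standard heat equation w_τ = w_xx.
Initial data for w: w(x,0) = u(x,0) = -sin(4x). The boundary conditions carry over: w(0,τ) = w(π,τ) = 0.
Solve for w:
  Using separation of variables w = X(x)T(τ):
  Eigenfunctions: sin(nx), n = 1, 2, 3, ...
  General solution: w(x, τ) = Σ c_n sin(nx) exp(-n² τ)
  Matching w(x,0) = -sin(4x) term by term: c_4=-1.
Hence w(x,τ) = -exp(-16τ)sin(4x).
Transform back: u(x,τ) = exp(-2τ)w(x,τ).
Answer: u(x, τ) = -exp(-18τ)sin(4x)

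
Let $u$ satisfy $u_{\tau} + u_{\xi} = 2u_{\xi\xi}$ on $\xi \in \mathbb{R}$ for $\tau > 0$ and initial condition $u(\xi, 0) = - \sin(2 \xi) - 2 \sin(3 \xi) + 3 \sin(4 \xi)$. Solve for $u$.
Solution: Change to a moving frame: let $\eta = \xi - \tau$, $\sigma = \tau$ and write $u(\xi,\tau) = w(\eta,\sigma)$.
By the chain rule $u_{\tau} = w_{\sigma} - w_{\eta}$, $u_{\xi} = w_{\eta}$, $u_{\xi\xi} = w_{\eta\eta}$.
Then $u_{\tau} + u_{\xi} = w_{\sigma}$: the advection term cancels and the PDE becomes the heat equation $w_{\sigma} = 2w_{\eta\eta}$ on $\eta \in \mathbb{R}$.
Initial data: $w(\eta,0) = u(\eta,0) = - \sin(2 \eta) - 2 \sin(3 \eta) + 3 \sin(4 \eta)$.
On $\eta \in \mathbb{R}$ each mode satisfies $(\sin(n\eta))'' = -n^2 \sin(n\eta)$, so $e^{-2n^2\sigma} \sin(n\eta)$ solves the heat equation; by superposition $w(\eta,\sigma) = \sum c_n e^{-2n^2\sigma} \sin(n\eta)$.
Reading off the coefficients: $c_2=-1, c_3=-2, c_4=3$, so $w(\eta,\sigma) = - e^{-8 \sigma} \sin(2 \eta) - 2 e^{-18 \sigma} \sin(3 \eta) + 3 e^{-32 \sigma} \sin(4 \eta)$.
Substituting back $\eta = \xi - \tau$, $\sigma = \tau$: $u(\xi,\tau) = w(\xi - \tau, \tau)$.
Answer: $u(\xi, \tau) = e^{-8 \tau} \sin(2 \tau - 2 \xi) + 2 e^{-18 \tau} \sin(3 \tau - 3 \xi) - 3 e^{-32 \tau} \sin(4 \tau - 4 \xi)$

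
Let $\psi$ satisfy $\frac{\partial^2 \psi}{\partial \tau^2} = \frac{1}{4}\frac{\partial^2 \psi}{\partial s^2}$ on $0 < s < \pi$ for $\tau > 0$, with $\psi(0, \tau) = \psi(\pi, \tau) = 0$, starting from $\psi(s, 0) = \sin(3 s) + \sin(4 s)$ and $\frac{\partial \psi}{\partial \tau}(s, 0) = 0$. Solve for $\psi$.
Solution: Using separation of variables $\psi = X(s)T(\tau)$:
Eigenfunctions: $\sin(ns)$, $n = 1, 2, 3, \ldots$
General solution: $\psi(s, \tau) = \sum [A_n \cos(n \tau/2) + B_n \sin(n \tau/2)] \sin(ns)$
From $\psi(s,0) = \sin(3 s) + \sin(4 s)$: $A_3=1, A_4=1$. From $\psi_{\tau}(s,0) = 0$: all $B_n = 0$.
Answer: $\psi(s, \tau) = \sin(3 s) \cos(3 \tau/2) + \sin(4 s) \cos(2 \tau)$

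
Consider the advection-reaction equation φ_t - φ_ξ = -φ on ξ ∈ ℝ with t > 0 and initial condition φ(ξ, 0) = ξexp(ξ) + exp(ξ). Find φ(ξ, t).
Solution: Substitute φ = exp(ξ)u.
Then φ_ξ = exp(ξ)(u_ξ + u), φ_t = exp(ξ)u_t; substituting and dividing by exp(ξ), the lower-order terms cancel: u_t - u_ξ = 0 (standard advection equation).
Data for u: u(ξ,0) = exp(-ξ)φ(ξ,0) = ξ + 1.
By characteristics (dξ/dt = -1), u(ξ,t) = f(ξ + t) with f = u(·, 0).
So u(ξ,t) = t + ξ + 1, and φ(ξ,t) = exp(ξ)u(ξ,t).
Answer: φ(ξ, t) = texp(ξ) + ξexp(ξ) + exp(ξ)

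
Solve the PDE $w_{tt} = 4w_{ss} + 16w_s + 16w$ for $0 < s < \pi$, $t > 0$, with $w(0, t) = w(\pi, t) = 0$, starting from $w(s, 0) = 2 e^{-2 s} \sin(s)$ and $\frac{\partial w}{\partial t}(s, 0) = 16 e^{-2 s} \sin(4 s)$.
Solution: Substitute $w = e^{-2s}u$.
Then $w_s = e^{-2s}(u_s - 2u)$, $w_{ss} = e^{-2s}(u_{ss} - 4u_s + 4u)$, $w_{tt} = e^{-2s}u_{tt}$; substituting and dividing by $e^{-2s}$, the lower-order terms cancel: $u_{tt} = 4u_{ss}$ (standard wave equation).
Data for $u$: $u(s,0) = e^{2s}w(s,0) = 2 \sin(s)$; $u_t(s,0) = e^{2s}w_t(s,0) = 16 \sin(4 s)$. The boundary conditions carry over: $u(0,t) = u(\pi,t) = 0$.
Separating variables: $u = \sum [A_n \cos(\omega_n t) + B_n \sin(\omega_n t)] \sin(ns)$, $\omega_n = 2n$. From ICs ($B_n$ = velocity coefficient / $\omega_n$): $A_1=2, B_4=2$.
So $u(s,t) = 2 \sin(s) \cos(2 t) + 2 \sin(4 s) \sin(8 t)$, and $w(s,t) = e^{-2s}u(s,t)$.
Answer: $w(s, t) = 2 e^{-2 s} \sin(s) \cos(2 t) + 2 e^{-2 s} \sin(4 s) \sin(8 t)$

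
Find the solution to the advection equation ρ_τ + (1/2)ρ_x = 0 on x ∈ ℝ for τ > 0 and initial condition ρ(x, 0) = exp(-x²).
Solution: By characteristics (dx/dτ = 1/2), ρ(x,τ) = f(x - (1/2)τ) with f = ρ(·, 0).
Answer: ρ(x, τ) = exp(-(x - τ/2)²)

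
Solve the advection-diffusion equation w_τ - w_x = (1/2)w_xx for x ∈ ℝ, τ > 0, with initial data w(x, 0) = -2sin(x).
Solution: Moving frame: η = x + τ, σ = τ, w = u(η,σ), so w_τ = u_σ + u_η and w_xx = u_ηη.
Hence w_τ - w_x = u_σ and the PDE becomes the heat equation u_σ = (1/2)u_ηη on η ∈ ℝ.
Initial data: u(η,0) = w(η,0) = -2sin(η). Each mode sin(nη) decays as exp(-n²σ/2) on ℝ, so u(η,σ) = Σ c_n exp(-n²σ/2) sin(nη) with c_1=-2: u(η,σ) = -2exp(-σ/2)sin(η).
Substituting back: w(x,τ) = u(x + τ, τ).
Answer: w(x, τ) = -2exp(-τ/2)sin(x + τ)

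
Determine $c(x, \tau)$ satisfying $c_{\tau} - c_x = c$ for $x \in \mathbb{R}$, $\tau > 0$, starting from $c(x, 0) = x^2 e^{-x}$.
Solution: Substitute $c = e^{-x}u$.
Then $c_x = e^{-x}(u_x - u)$, $c_{\tau} = e^{-x}u_{\tau}$; substituting and dividing by $e^{-x}$, the lower-order terms cancel: $u_{\tau} - u_x = 0$ (standard advection equation).
Data for $u$: $u(x,0) = e^{x}c(x,0) = x^2$.
By characteristics ($dx/d\tau = -1$), $u(x,\tau) = f(x + \tau)$ with $f = u( \cdot , 0)$.
So $u(x,\tau) = x^2 + 2 x \tau + \tau^2$, and $c(x,\tau) = e^{-x}u(x,\tau)$.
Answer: $c(x, \tau) = \tau^2 e^{-x} + 2 \tau x e^{-x} + x^2 e^{-x}$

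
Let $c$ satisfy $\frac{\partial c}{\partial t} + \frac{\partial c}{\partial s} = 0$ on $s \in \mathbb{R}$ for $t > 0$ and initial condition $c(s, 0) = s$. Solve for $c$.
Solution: By method of characteristics (waves move right with speed 1):
Along characteristics $s - t =$ const, $c$ is constant, so $c(s,t) = f(s - t)$ with $f = c( \cdot , 0)$.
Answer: $c(s, t) = s -  t$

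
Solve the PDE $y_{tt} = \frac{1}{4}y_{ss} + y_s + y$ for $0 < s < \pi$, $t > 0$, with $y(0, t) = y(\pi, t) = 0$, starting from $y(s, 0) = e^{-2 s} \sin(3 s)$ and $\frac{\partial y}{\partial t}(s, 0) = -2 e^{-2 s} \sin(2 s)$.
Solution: Substitute $y = e^{-2s}u$.
Then $y_s = e^{-2s}(u_s - 2u)$, $y_{ss} = e^{-2s}(u_{ss} - 4u_s + 4u)$, $y_{tt} = e^{-2s}u_{tt}$; substituting and dividing by $e^{-2s}$, the lower-order terms cancel: $u_{tt} = \frac{1}{4}u_{ss}$ (standard wave equation).
Data for $u$: $u(s,0) = e^{2s}y(s,0) = \sin(3 s)$; $u_t(s,0) = e^{2s}y_t(s,0) = -2 \sin(2 s)$. The boundary conditions carry over: $u(0,t) = u(\pi,t) = 0$.
Separating variables: $u = \sum [A_n \cos(\omega_n t) + B_n \sin(\omega_n t)] \sin(ns)$, $\omega_n = n/2$. From ICs ($B_n$ = velocity coefficient / $\omega_n$): $A_3=1, B_2=-2$.
So $u(s,t) = -2 \sin(2 s) \sin(t) + \sin(3 s) \cos(3 t/2)$, and $y(s,t) = e^{-2s}u(s,t)$.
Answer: $y(s, t) = -2 e^{-2 s} \sin(2 s) \sin(t) + e^{-2 s} \sin(3 s) \cos(3 t/2)$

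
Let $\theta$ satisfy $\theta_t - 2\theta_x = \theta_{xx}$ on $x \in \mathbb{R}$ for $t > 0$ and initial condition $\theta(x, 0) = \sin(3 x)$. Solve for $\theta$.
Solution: Change to a moving frame: let $\eta = x + 2t$, $\sigma = t$ and write $\theta(x,t) = u(\eta,\sigma)$.
By the chain rule $\theta_t = u_{\sigma} + 2u_{\eta}$, $\theta_x = u_{\eta}$, $\theta_{xx} = u_{\eta\eta}$.
Then $\theta_t - 2\theta_x = u_{\sigma}$: the advection term cancels and the PDE becomes the heat equation $u_{\sigma} = u_{\eta\eta}$ on $\eta \in \mathbb{R}$.
Initial data: $u(\eta,0) = \theta(\eta,0) = \sin(3 \eta)$.
On $\eta \in \mathbb{R}$ each mode satisfies $(\sin(n\eta))'' = -n^2 \sin(n\eta)$, so $e^{-n^2\sigma} \sin(n\eta)$ solves the heat equation; by superposition $u(\eta,\sigma) = \sum c_n e^{-n^2\sigma} \sin(n\eta)$.
Reading off the coefficients: $c_3=1$, so $u(\eta,\sigma) = e^{-9 \sigma} \sin(3 \eta)$.
Substituting back $\eta = x + 2t$, $\sigma = t$: $\theta(x,t) = u(x + 2t, t)$.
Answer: $\theta(x, t) = e^{-9 t} \sin(6 t + 3 x)$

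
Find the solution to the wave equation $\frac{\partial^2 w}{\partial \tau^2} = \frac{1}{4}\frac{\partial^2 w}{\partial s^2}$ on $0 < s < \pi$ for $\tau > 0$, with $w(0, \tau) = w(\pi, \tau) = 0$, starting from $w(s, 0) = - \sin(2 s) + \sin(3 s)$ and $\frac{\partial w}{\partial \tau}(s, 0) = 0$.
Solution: Separating variables: $w = \sum [A_n \cos(\omega_n \tau) + B_n \sin(\omega_n \tau)] \sin(ns)$, $\omega_n = n/2$. From ICs: $A_2=-1, A_3=1$.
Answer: $w(s, \tau) = - \sin(2 s) \cos(\tau) + \sin(3 s) \cos(3 \tau/2)$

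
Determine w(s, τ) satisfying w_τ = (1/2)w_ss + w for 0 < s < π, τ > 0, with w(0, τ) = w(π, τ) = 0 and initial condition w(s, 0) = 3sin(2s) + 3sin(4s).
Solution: Substitute w = exp(τ)u.
Then w_τ = exp(τ)(u_τ + u), w_ss = exp(τ)u_ss; substituting and dividing by exp(τ), the lower-order terms cancel: u_τ = (1/2)u_ss (standard heat equation).
Data for u: u(s,0) = w(s,0) = 3sin(2s) + 3sin(4s). The boundary conditions carry over: u(0,τ) = u(π,τ) = 0.
Separating variables: u = Σ c_n exp(-n²τ/2) sin(ns). From u(s,0) = 3sin(2s) + 3sin(4s): c_2=3, c_4=3.
So u(s,τ) = 3exp(-2τ)sin(2s) + 3exp(-8τ)sin(4s), and w(s,τ) = exp(τ)u(s,τ).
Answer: w(s, τ) = 3exp(-τ)sin(2s) + 3exp(-7τ)sin(4s)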